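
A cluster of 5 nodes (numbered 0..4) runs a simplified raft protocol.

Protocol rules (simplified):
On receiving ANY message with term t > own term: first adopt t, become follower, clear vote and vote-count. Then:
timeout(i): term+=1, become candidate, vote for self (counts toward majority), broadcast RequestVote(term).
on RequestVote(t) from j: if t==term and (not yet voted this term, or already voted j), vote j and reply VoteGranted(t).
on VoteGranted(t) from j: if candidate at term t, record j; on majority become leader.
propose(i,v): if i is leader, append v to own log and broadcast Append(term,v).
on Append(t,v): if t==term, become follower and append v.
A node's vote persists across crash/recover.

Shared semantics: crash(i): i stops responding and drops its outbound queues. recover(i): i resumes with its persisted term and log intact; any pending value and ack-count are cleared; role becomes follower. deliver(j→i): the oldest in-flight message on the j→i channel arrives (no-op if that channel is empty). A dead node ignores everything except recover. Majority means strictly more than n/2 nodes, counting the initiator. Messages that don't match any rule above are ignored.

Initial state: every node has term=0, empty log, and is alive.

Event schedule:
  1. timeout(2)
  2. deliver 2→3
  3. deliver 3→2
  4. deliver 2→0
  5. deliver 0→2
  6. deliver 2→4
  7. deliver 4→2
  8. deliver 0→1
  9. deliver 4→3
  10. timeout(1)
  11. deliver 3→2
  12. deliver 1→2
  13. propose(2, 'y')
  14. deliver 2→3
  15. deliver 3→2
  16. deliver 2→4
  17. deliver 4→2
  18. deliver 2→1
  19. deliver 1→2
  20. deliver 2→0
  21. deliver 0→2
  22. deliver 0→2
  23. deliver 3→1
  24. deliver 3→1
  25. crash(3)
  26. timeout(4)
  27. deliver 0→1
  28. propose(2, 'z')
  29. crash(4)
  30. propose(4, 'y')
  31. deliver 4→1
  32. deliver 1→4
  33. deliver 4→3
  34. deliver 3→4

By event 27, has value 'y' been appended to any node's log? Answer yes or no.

yes

1. timeout(2):  <2:cand t1 ->
2. deliver 2→3:  <3:foll t1 ->
3. deliver 3→2:  nop
4. deliver 2→0:  <0:foll t1 ->
5. deliver 0→2:  <2:lead t1 ->
6. deliver 2→4:  <4:foll t1 ->
7. deliver 4→2:  nop
8. deliver 0→1:  nop
9. deliver 4→3:  nop
10. timeout(1):  <1:cand t1 ->
11. deliver 3→2:  nop
12. deliver 1→2:  nop
13. propose(2,'y'):  <2:lead t1 y>
14. deliver 2→3:  <3:foll t1 y>
15. deliver 3→2:  nop
16. deliver 2→4:  <4:foll t1 y>
17. deliver 4→2:  nop
18. deliver 2→1:  nop
19. deliver 1→2:  nop
20. deliver 2→0:  <0:foll t1 y>
21. deliver 0→2:  nop
22. deliver 0→2:  nop
23. deliver 3→1:  nop
24. deliver 3→1:  nop
25. crash(3):  <3:✗foll t1 y>
26. timeout(4):  <4:cand t2 y>
27. deliver 0→1:  nop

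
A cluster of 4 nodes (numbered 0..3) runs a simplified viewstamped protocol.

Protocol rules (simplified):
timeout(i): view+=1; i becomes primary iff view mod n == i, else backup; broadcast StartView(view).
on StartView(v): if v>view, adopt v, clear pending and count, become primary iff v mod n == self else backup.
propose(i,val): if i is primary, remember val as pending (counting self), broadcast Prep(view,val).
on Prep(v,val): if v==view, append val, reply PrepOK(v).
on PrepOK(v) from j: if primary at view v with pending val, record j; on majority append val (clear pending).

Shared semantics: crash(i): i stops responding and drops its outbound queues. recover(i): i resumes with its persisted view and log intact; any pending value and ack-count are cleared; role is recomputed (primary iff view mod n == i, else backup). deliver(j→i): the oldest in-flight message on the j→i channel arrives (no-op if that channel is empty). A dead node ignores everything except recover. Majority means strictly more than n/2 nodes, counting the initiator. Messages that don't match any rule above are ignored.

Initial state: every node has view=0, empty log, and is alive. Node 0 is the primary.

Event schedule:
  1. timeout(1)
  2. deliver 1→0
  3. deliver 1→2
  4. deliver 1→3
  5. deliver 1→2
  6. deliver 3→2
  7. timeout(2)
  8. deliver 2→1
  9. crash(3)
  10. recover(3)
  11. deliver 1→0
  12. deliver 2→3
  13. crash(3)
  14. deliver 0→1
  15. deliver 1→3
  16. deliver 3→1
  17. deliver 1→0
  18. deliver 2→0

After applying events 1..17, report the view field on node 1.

2

step 1 timeout(1): 1={prim,v=1,log=-}
step 2 deliver 1→0: 0={back,v=1,log=-}
step 3 deliver 1→2: 2={back,v=1,log=-}
step 4 deliver 1→3: 3={back,v=1,log=-}
step 5 deliver 1→2: —
step 6 deliver 3→2: —
step 7 timeout(2): 2={prim,v=2,log=-}
step 8 deliver 2→1: 1={back,v=2,log=-}
step 9 crash(3): 3={✗back,v=1,log=-}
step 10 recover(3): 3={back,v=1,log=-}
step 11 deliver 1→0: —
step 12 deliver 2→3: 3={back,v=2,log=-}
step 13 crash(3): 3={✗back,v=2,log=-}
step 14 deliver 0→1: —
step 15 deliver 1→3: —
step 16 deliver 3→1: —
step 17 deliver 1→0: —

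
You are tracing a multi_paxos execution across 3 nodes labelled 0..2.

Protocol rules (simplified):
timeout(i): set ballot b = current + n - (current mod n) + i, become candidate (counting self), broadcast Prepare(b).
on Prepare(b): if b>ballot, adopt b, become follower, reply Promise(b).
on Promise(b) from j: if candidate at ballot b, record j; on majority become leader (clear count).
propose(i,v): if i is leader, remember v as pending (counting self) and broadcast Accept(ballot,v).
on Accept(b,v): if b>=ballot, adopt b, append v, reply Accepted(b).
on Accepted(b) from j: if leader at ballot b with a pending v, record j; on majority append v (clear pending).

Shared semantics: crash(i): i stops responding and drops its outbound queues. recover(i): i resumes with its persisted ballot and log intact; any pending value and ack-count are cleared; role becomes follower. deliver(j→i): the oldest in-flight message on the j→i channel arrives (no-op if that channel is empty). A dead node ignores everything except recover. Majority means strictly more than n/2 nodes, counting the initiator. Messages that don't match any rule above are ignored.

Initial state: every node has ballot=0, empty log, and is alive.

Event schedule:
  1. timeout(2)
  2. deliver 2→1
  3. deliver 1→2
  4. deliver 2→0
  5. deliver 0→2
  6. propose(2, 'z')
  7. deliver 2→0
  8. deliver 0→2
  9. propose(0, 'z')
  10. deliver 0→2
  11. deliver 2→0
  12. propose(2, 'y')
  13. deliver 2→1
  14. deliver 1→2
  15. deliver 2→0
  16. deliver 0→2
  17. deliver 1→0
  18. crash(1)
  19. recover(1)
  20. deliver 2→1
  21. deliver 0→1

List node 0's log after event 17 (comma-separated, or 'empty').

after 1 — timeout(2): n2:cand/b5/[-]
after 2 — deliver 2→1: n1:foll/b5/[-]
after 3 — deliver 1→2: n2:lead/b5/[-]
after 4 — deliver 2→0: n0:foll/b5/[-]
after 5 — deliver 0→2: ·
after 6 — propose(2,'z'): ·
after 7 — deliver 2→0: n0:foll/b5/[z]
after 8 — deliver 0→2: n2:lead/b5/[z]
after 9 — propose(0,'z'): ·
after 10 — deliver 0→2: ·
after 11 — deliver 2→0: ·
after 12 — propose(2,'y'): ·
after 13 — deliver 2→1: n1:foll/b5/[z]
after 14 — deliver 1→2: n2:lead/b5/[z,y]
after 15 — deliver 2→0: n0:foll/b5/[z,y]
after 16 — deliver 0→2: ·
after 17 — deliver 1→0: ·

z,y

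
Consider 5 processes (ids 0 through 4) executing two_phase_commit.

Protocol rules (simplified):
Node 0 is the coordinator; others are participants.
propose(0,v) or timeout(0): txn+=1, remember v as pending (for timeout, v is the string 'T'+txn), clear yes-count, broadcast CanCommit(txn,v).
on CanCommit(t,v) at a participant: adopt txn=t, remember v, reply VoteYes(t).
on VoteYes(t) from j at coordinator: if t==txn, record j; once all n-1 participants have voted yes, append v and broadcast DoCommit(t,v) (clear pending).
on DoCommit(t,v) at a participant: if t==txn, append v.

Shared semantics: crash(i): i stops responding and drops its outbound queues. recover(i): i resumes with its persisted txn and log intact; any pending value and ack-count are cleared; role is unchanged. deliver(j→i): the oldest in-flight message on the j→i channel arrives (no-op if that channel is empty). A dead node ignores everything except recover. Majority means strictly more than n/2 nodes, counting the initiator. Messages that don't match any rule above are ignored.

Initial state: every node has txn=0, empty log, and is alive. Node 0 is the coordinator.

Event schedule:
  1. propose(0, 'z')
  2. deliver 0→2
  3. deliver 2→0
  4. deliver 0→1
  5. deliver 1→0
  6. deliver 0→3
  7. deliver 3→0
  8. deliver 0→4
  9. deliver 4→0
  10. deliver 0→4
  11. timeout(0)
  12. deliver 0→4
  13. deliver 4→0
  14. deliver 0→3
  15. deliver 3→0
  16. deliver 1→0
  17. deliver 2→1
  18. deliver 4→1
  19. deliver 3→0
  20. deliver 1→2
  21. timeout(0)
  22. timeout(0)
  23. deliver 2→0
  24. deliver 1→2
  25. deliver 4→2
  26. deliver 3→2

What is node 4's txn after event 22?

e1 propose(0,'z'): 0[coor,t=1,-]
e2 deliver 0→2: 2[part,t=1,-]
e3 deliver 2→0: ·
e4 deliver 0→1: 1[part,t=1,-]
e5 deliver 1→0: ·
e6 deliver 0→3: 3[part,t=1,-]
e7 deliver 3→0: ·
e8 deliver 0→4: 4[part,t=1,-]
e9 deliver 4→0: 0[coor,t=1,z]
e10 deliver 0→4: 4[part,t=1,z]
e11 timeout(0): 0[coor,t=2,z]
e12 deliver 0→4: 4[part,t=2,z]
e13 deliver 4→0: ·
e14 deliver 0→3: 3[part,t=1,z]
e15 deliver 3→0: ·
e16 deliver 1→0: ·
e17 deliver 2→1: ·
e18 deliver 4→1: ·
e19 deliver 3→0: ·
e20 deliver 1→2: ·
e21 timeout(0): 0[coor,t=3,z]
e22 timeout(0): 0[coor,t=4,z]

2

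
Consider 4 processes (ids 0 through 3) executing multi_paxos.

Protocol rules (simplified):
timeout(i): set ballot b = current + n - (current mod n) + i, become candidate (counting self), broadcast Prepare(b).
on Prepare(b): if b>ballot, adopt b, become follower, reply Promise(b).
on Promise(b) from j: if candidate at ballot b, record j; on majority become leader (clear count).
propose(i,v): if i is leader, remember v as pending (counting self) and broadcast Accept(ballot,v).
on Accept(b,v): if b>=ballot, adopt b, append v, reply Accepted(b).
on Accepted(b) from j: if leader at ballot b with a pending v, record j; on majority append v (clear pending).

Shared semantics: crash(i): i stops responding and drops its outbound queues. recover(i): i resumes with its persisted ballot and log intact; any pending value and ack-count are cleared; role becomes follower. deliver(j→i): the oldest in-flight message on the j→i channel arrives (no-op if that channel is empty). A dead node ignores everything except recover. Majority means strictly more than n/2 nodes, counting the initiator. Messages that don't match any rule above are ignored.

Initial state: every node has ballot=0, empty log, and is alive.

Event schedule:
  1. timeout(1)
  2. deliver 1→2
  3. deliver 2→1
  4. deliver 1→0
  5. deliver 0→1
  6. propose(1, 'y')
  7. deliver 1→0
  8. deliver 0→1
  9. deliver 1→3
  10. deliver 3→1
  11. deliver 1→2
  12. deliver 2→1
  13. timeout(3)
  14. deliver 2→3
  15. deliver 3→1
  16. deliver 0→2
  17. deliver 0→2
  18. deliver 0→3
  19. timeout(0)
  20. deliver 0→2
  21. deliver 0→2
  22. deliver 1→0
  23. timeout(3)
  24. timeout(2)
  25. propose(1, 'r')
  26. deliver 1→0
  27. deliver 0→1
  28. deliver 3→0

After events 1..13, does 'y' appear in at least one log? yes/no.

yes

after 1 — timeout(1): n1:cand/b5/[-]
after 2 — deliver 1→2: n2:foll/b5/[-]
after 3 — deliver 2→1: ·
after 4 — deliver 1→0: n0:foll/b5/[-]
after 5 — deliver 0→1: n1:lead/b5/[-]
after 6 — propose(1,'y'): ·
after 7 — deliver 1→0: n0:foll/b5/[y]
after 8 — deliver 0→1: ·
after 9 — deliver 1→3: n3:foll/b5/[-]
after 10 — deliver 3→1: ·
after 11 — deliver 1→2: n2:foll/b5/[y]
after 12 — deliver 2→1: n1:lead/b5/[y]
after 13 — timeout(3): n3:cand/b11/[-]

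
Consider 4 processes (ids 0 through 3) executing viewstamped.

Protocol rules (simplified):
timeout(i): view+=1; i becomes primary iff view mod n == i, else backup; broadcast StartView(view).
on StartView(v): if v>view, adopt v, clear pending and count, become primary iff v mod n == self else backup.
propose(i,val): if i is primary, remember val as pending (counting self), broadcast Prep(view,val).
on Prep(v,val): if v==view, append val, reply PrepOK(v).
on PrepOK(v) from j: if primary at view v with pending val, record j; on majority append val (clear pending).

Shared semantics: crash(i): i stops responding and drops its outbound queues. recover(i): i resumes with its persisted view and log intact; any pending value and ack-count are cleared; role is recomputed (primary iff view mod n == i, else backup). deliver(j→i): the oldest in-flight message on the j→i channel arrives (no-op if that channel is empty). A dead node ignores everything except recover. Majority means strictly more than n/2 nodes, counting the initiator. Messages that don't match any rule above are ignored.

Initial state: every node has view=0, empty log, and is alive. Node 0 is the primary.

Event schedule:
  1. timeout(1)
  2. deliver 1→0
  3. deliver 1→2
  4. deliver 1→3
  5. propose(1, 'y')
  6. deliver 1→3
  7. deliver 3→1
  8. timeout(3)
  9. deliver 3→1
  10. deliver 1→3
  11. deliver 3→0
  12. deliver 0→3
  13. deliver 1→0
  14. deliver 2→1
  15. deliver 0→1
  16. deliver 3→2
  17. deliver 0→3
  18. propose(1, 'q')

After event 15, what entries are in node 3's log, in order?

y

[1] timeout(1) → N1(prim v1 [-])
[2] deliver 1→0 → N0(back v1 [-])
[3] deliver 1→2 → N2(back v1 [-])
[4] deliver 1→3 → N3(back v1 [-])
[5] propose(1,'y') → ∅
[6] deliver 1→3 → N3(back v1 [y])
[7] deliver 3→1 → ∅
[8] timeout(3) → N3(back v2 [y])
[9] deliver 3→1 → N1(back v2 [-])
[10] deliver 1→3 → ∅
[11] deliver 3→0 → N0(back v2 [-])
[12] deliver 0→3 → ∅
[13] deliver 1→0 → ∅
[14] deliver 2→1 → ∅
[15] deliver 0→1 → ∅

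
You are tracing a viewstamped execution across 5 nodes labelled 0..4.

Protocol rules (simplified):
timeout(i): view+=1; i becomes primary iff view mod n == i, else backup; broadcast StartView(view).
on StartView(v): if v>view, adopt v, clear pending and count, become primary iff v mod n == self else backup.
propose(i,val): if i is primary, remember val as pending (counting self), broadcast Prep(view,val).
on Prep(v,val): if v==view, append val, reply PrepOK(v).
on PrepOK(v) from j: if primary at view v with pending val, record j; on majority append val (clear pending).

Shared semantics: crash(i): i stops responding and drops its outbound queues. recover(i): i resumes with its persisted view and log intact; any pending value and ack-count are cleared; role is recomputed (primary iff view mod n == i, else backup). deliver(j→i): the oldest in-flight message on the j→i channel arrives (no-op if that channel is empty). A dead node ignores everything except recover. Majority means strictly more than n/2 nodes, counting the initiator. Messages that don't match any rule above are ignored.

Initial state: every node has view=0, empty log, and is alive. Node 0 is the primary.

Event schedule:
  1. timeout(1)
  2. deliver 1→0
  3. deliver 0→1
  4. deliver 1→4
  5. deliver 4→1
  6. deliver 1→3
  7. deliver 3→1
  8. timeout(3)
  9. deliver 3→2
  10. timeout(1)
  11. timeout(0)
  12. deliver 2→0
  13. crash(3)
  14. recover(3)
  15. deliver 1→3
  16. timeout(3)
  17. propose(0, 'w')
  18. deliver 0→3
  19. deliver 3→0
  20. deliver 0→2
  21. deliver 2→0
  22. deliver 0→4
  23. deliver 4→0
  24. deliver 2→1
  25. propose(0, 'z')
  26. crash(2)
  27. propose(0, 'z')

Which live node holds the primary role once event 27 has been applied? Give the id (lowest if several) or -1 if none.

3

after 1 — timeout(1): n1:prim/v1/[-]
after 2 — deliver 1→0: n0:back/v1/[-]
after 3 — deliver 0→1: ·
after 4 — deliver 1→4: n4:back/v1/[-]
after 5 — deliver 4→1: ·
after 6 — deliver 1→3: n3:back/v1/[-]
after 7 — deliver 3→1: ·
after 8 — timeout(3): n3:back/v2/[-]
after 9 — deliver 3→2: n2:prim/v2/[-]
after 10 — timeout(1): n1:back/v2/[-]
after 11 — timeout(0): n0:back/v2/[-]
after 12 — deliver 2→0: ·
after 13 — crash(3): n3:✗back/v2/[-]
after 14 — recover(3): n3:back/v2/[-]
after 15 — deliver 1→3: ·
after 16 — timeout(3): n3:prim/v3/[-]
after 17 — propose(0,'w'): ·
after 18 — deliver 0→3: ·
after 19 — deliver 3→0: n0:back/v3/[-]
after 20 — deliver 0→2: ·
after 21 — deliver 2→0: ·
after 22 — deliver 0→4: n4:back/v2/[-]
after 23 — deliver 4→0: ·
after 24 — deliver 2→1: ·
after 25 — propose(0,'z'): ·
after 26 — crash(2): n2:✗prim/v2/[-]
after 27 — propose(0,'z'): ·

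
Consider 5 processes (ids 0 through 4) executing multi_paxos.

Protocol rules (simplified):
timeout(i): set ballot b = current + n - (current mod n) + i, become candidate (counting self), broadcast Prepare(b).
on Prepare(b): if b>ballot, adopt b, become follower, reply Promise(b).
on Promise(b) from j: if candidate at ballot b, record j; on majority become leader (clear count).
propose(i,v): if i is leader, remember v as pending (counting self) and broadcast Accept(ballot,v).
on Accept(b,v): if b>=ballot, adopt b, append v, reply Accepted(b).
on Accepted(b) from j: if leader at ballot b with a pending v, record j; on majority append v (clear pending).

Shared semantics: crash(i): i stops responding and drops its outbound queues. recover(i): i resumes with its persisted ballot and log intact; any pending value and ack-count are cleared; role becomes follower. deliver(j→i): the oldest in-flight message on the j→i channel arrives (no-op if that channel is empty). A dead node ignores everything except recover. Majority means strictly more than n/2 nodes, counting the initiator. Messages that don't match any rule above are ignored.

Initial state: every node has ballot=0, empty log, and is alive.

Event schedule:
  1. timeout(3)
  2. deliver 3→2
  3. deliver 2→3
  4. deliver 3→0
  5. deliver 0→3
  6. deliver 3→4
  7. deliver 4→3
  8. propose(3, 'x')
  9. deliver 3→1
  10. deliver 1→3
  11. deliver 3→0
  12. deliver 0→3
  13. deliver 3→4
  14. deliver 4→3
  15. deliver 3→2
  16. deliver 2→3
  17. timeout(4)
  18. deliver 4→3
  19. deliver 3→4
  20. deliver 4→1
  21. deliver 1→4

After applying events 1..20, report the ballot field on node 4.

[1] timeout(3) → N3(cand b8 [-])
[2] deliver 3→2 → N2(foll b8 [-])
[3] deliver 2→3 → ∅
[4] deliver 3→0 → N0(foll b8 [-])
[5] deliver 0→3 → N3(lead b8 [-])
[6] deliver 3→4 → N4(foll b8 [-])
[7] deliver 4→3 → ∅
[8] propose(3,'x') → ∅
[9] deliver 3→1 → N1(foll b8 [-])
[10] deliver 1→3 → ∅
[11] deliver 3→0 → N0(foll b8 [x])
[12] deliver 0→3 → ∅
[13] deliver 3→4 → N4(foll b8 [x])
[14] deliver 4→3 → N3(lead b8 [x])
[15] deliver 3→2 → N2(foll b8 [x])
[16] deliver 2→3 → ∅
[17] timeout(4) → N4(cand b14 [x])
[18] deliver 4→3 → N3(foll b14 [x])
[19] deliver 3→4 → ∅
[20] deliver 4→1 → N1(foll b14 [-])

14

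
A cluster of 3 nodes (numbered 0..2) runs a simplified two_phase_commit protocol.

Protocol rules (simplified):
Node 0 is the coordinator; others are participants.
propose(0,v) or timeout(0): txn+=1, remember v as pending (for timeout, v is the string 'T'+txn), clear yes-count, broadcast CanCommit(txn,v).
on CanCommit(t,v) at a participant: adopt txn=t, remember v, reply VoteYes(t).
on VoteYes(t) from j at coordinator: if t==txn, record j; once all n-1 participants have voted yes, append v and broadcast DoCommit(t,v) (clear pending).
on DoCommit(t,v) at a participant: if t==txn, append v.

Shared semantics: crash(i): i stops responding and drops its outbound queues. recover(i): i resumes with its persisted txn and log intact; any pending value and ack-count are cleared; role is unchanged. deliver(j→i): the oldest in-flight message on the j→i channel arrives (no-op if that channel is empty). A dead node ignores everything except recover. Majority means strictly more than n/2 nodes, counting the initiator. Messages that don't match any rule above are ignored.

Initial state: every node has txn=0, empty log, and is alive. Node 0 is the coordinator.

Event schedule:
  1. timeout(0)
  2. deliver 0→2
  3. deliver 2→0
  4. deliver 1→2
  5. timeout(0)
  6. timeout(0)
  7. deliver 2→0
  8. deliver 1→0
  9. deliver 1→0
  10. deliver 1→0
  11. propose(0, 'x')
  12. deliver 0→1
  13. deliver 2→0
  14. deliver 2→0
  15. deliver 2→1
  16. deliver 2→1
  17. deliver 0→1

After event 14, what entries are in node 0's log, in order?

empty

after 1 — timeout(0): n0:coor/t1/[-]
after 2 — deliver 0→2: n2:part/t1/[-]
after 3 — deliver 2→0: ·
after 4 — deliver 1→2: ·
after 5 — timeout(0): n0:coor/t2/[-]
after 6 — timeout(0): n0:coor/t3/[-]
after 7 — deliver 2→0: ·
after 8 — deliver 1→0: ·
after 9 — deliver 1→0: ·
after 10 — deliver 1→0: ·
after 11 — propose(0,'x'): n0:coor/t4/[-]
after 12 — deliver 0→1: n1:part/t1/[-]
after 13 — deliver 2→0: ·
after 14 — deliver 2→0: ·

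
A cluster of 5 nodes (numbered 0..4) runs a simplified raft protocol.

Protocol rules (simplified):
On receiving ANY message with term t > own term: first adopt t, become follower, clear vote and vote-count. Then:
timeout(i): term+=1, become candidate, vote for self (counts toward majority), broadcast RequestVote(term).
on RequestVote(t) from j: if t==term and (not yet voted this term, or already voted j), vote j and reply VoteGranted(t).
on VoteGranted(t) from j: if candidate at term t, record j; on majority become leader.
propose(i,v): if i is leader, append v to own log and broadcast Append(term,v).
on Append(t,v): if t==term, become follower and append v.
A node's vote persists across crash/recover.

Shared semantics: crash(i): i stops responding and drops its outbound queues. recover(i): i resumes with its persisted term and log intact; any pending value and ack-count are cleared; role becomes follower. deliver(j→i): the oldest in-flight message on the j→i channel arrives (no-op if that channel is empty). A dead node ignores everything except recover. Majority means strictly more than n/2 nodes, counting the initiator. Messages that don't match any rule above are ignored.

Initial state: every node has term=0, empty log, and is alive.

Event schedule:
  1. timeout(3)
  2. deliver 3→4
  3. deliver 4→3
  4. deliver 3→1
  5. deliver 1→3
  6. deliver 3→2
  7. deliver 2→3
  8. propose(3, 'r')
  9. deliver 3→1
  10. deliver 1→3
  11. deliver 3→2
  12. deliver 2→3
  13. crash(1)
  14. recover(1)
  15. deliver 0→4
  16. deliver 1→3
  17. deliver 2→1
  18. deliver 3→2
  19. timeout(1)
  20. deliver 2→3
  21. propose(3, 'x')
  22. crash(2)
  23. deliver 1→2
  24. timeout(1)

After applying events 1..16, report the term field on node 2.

step 1 timeout(3): 3={cand,t=1,log=-}
step 2 deliver 3→4: 4={foll,t=1,log=-}
step 3 deliver 4→3: —
step 4 deliver 3→1: 1={foll,t=1,log=-}
step 5 deliver 1→3: 3={lead,t=1,log=-}
step 6 deliver 3→2: 2={foll,t=1,log=-}
step 7 deliver 2→3: —
step 8 propose(3,'r'): 3={lead,t=1,log=r}
step 9 deliver 3→1: 1={foll,t=1,log=r}
step 10 deliver 1→3: —
step 11 deliver 3→2: 2={foll,t=1,log=r}
step 12 deliver 2→3: —
step 13 crash(1): 1={✗foll,t=1,log=r}
step 14 recover(1): 1={foll,t=1,log=r}
step 15 deliver 0→4: —
step 16 deliver 1→3: —

1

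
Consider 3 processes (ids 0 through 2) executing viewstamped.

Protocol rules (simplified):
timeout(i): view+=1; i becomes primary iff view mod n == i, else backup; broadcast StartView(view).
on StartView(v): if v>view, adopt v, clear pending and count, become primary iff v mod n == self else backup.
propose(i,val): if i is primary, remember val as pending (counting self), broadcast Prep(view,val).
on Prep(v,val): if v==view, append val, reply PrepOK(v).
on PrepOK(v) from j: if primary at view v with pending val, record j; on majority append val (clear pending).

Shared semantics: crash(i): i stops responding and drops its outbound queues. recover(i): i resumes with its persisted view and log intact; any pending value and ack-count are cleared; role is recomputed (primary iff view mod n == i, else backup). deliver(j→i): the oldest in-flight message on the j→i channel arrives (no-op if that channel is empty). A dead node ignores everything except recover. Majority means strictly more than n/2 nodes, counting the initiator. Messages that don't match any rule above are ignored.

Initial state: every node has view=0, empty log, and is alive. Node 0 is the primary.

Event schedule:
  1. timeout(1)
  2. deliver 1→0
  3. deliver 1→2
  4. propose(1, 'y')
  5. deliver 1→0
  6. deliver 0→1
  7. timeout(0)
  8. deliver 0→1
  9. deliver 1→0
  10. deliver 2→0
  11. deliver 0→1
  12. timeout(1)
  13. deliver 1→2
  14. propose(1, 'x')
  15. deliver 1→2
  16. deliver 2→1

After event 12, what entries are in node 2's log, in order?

empty

[1] timeout(1) → N1(prim v1 [-])
[2] deliver 1→0 → N0(back v1 [-])
[3] deliver 1→2 → N2(back v1 [-])
[4] propose(1,'y') → ∅
[5] deliver 1→0 → N0(back v1 [y])
[6] deliver 0→1 → N1(prim v1 [y])
[7] timeout(0) → N0(back v2 [y])
[8] deliver 0→1 → N1(back v2 [y])
[9] deliver 1→0 → ∅
[10] deliver 2→0 → ∅
[11] deliver 0→1 → ∅
[12] timeout(1) → N1(back v3 [y])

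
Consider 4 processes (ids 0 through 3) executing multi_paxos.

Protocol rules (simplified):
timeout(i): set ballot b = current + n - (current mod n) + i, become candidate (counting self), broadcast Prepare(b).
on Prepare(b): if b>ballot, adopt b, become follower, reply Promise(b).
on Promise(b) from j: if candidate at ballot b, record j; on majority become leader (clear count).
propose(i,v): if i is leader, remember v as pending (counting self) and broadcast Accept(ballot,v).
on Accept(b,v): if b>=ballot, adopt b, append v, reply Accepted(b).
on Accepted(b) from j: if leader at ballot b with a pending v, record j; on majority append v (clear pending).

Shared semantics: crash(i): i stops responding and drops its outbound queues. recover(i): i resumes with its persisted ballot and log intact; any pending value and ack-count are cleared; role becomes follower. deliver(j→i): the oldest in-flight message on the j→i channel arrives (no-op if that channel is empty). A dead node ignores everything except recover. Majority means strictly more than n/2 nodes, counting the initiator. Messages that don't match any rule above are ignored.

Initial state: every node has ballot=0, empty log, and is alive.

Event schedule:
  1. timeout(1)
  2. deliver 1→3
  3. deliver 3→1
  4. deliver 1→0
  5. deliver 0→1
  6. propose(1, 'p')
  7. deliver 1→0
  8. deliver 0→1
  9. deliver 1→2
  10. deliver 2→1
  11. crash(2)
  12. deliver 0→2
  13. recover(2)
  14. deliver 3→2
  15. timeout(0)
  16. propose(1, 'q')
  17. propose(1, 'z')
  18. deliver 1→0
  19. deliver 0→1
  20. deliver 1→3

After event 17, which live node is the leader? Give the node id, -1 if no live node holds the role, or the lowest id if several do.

1

after 1 — timeout(1): n1:cand/b5/[-]
after 2 — deliver 1→3: n3:foll/b5/[-]
after 3 — deliver 3→1: ·
after 4 — deliver 1→0: n0:foll/b5/[-]
after 5 — deliver 0→1: n1:lead/b5/[-]
after 6 — propose(1,'p'): ·
after 7 — deliver 1→0: n0:foll/b5/[p]
after 8 — deliver 0→1: ·
after 9 — deliver 1→2: n2:foll/b5/[-]
after 10 — deliver 2→1: ·
after 11 — crash(2): n2:✗foll/b5/[-]
after 12 — deliver 0→2: ·
after 13 — recover(2): n2:foll/b5/[-]
after 14 — deliver 3→2: ·
after 15 — timeout(0): n0:cand/b8/[p]
after 16 — propose(1,'q'): ·
after 17 — propose(1,'z'): ·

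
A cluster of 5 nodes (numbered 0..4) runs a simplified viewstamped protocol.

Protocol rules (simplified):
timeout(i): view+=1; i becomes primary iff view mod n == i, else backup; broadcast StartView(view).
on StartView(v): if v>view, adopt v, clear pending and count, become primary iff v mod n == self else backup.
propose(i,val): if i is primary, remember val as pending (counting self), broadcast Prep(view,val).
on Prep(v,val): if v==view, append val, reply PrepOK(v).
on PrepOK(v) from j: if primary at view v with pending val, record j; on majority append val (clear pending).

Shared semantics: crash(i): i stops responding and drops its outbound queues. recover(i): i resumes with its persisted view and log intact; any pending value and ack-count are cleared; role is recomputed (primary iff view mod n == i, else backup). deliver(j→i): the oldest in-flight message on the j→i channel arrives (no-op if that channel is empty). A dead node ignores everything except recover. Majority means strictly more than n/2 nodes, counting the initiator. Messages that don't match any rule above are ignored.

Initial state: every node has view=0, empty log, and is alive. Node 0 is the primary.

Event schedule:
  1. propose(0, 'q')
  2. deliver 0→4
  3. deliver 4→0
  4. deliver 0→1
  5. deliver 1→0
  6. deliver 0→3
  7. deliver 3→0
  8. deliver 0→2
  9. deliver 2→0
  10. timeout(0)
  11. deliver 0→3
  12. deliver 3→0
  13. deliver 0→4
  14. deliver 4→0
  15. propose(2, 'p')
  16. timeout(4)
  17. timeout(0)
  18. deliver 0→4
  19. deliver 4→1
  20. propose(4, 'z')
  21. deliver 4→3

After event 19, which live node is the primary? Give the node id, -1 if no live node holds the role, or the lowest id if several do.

-1

step 1 propose(0,'q'): —
step 2 deliver 0→4: 4={back,v=0,log=q}
step 3 deliver 4→0: —
step 4 deliver 0→1: 1={back,v=0,log=q}
step 5 deliver 1→0: 0={prim,v=0,log=q}
step 6 deliver 0→3: 3={back,v=0,log=q}
step 7 deliver 3→0: —
step 8 deliver 0→2: 2={back,v=0,log=q}
step 9 deliver 2→0: —
step 10 timeout(0): 0={back,v=1,log=q}
step 11 deliver 0→3: 3={back,v=1,log=q}
step 12 deliver 3→0: —
step 13 deliver 0→4: 4={back,v=1,log=q}
step 14 deliver 4→0: —
step 15 propose(2,'p'): —
step 16 timeout(4): 4={back,v=2,log=q}
step 17 timeout(0): 0={back,v=2,log=q}
step 18 deliver 0→4: —
step 19 deliver 4→1: 1={back,v=2,log=q}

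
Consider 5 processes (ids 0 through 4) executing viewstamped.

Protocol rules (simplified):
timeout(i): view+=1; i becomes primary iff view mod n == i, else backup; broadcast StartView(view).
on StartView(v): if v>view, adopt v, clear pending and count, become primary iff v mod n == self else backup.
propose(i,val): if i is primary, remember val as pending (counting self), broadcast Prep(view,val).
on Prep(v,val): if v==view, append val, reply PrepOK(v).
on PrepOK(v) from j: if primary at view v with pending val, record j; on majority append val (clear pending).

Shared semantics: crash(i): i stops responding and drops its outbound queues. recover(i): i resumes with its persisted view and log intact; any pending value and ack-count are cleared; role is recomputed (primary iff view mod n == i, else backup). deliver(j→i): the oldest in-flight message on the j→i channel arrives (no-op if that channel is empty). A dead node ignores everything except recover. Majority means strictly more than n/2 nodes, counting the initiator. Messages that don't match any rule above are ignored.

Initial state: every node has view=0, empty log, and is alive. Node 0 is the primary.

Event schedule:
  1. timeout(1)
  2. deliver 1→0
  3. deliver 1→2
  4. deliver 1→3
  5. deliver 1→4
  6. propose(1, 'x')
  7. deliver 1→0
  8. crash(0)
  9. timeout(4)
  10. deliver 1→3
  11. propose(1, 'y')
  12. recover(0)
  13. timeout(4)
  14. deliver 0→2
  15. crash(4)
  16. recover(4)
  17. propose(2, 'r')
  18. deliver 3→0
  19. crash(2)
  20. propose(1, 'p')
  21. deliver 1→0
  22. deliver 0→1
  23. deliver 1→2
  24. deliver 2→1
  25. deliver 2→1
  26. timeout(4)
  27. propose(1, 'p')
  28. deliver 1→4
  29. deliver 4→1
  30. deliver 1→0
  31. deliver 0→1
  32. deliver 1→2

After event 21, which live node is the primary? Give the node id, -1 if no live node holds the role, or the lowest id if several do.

after 1 — timeout(1): n1:prim/v1/[-]
after 2 — deliver 1→0: n0:back/v1/[-]
after 3 — deliver 1→2: n2:back/v1/[-]
after 4 — deliver 1→3: n3:back/v1/[-]
after 5 — deliver 1→4: n4:back/v1/[-]
after 6 — propose(1,'x'): ·
after 7 — deliver 1→0: n0:back/v1/[x]
after 8 — crash(0): n0:✗back/v1/[x]
after 9 — timeout(4): n4:back/v2/[-]
after 10 — deliver 1→3: n3:back/v1/[x]
after 11 — propose(1,'y'): ·
after 12 — recover(0): n0:back/v1/[x]
after 13 — timeout(4): n4:back/v3/[-]
after 14 — deliver 0→2: ·
after 15 — crash(4): n4:✗back/v3/[-]
after 16 — recover(4): n4:back/v3/[-]
after 17 — propose(2,'r'): ·
after 18 — deliver 3→0: ·
after 19 — crash(2): n2:✗back/v1/[-]
after 20 — propose(1,'p'): ·
after 21 — deliver 1→0: n0:back/v1/[x,y]

1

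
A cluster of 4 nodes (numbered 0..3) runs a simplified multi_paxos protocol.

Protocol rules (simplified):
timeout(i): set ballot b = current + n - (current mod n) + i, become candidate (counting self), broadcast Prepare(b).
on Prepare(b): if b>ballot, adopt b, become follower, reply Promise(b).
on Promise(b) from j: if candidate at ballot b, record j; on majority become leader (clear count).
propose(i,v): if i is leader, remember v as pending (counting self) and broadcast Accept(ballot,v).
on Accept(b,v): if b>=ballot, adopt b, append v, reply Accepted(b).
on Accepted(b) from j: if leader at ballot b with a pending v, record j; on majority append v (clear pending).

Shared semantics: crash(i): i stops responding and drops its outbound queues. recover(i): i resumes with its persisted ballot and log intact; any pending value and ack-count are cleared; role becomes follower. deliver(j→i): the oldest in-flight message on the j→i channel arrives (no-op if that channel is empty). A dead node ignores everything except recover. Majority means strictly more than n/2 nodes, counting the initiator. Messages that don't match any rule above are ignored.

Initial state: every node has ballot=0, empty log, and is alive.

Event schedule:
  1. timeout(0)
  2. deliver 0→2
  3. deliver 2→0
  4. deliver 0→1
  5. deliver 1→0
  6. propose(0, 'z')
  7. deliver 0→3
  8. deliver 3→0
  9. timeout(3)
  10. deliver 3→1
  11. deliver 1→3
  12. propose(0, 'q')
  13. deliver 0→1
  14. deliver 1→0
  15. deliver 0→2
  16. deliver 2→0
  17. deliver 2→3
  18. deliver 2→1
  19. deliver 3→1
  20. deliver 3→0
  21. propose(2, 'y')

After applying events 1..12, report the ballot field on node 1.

after 1 — timeout(0): n0:cand/b4/[-]
after 2 — deliver 0→2: n2:foll/b4/[-]
after 3 — deliver 2→0: ·
after 4 — deliver 0→1: n1:foll/b4/[-]
after 5 — deliver 1→0: n0:lead/b4/[-]
after 6 — propose(0,'z'): ·
after 7 — deliver 0→3: n3:foll/b4/[-]
after 8 — deliver 3→0: ·
after 9 — timeout(3): n3:cand/b11/[-]
after 10 — deliver 3→1: n1:foll/b11/[-]
after 11 — deliver 1→3: ·
after 12 — propose(0,'q'): ·

11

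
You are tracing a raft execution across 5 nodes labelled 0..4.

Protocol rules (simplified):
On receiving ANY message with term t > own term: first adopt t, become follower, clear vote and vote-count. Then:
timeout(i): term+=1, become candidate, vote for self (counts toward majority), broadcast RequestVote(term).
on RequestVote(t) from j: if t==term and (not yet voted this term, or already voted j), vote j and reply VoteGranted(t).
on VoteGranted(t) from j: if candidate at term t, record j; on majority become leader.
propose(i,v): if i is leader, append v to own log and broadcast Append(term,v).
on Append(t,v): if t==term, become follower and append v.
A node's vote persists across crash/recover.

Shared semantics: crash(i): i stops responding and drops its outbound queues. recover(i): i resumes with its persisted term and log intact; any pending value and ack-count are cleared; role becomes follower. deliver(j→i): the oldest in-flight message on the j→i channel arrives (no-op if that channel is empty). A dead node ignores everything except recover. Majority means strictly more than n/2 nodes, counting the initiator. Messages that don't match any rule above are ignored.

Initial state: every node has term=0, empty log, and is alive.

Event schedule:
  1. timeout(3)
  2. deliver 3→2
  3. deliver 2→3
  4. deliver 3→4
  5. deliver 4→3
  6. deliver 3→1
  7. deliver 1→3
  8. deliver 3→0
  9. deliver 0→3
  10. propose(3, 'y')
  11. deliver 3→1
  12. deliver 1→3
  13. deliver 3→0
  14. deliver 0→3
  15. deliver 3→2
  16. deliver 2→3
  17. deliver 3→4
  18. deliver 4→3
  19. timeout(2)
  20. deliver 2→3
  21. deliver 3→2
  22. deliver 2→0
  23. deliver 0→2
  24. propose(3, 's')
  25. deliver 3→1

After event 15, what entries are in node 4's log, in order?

1. timeout(3):  <3:cand t1 ->
2. deliver 3→2:  <2:foll t1 ->
3. deliver 2→3:  nop
4. deliver 3→4:  <4:foll t1 ->
5. deliver 4→3:  <3:lead t1 ->
6. deliver 3→1:  <1:foll t1 ->
7. deliver 1→3:  nop
8. deliver 3→0:  <0:foll t1 ->
9. deliver 0→3:  nop
10. propose(3,'y'):  <3:lead t1 y>
11. deliver 3→1:  <1:foll t1 y>
12. deliver 1→3:  nop
13. deliver 3→0:  <0:foll t1 y>
14. deliver 0→3:  nop
15. deliver 3→2:  <2:foll t1 y>

empty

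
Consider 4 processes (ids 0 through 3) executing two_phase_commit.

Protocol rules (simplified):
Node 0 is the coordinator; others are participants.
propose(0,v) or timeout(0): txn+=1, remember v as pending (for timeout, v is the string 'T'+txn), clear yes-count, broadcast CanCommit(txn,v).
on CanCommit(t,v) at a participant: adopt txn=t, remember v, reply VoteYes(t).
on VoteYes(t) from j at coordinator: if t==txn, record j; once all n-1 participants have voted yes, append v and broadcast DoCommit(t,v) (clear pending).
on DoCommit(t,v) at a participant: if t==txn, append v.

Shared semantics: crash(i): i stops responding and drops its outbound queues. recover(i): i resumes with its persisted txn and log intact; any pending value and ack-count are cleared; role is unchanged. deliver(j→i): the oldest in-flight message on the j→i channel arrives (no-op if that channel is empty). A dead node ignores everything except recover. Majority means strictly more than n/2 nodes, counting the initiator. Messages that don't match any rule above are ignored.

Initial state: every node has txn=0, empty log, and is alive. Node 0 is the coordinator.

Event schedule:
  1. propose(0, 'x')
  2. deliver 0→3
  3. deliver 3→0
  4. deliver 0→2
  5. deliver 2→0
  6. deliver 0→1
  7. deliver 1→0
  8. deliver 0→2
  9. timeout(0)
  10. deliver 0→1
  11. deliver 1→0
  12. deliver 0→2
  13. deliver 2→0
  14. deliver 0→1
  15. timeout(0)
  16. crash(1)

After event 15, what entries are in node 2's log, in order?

1. propose(0,'x'):  <0:coor t1 ->
2. deliver 0→3:  <3:part t1 ->
3. deliver 3→0:  nop
4. deliver 0→2:  <2:part t1 ->
5. deliver 2→0:  nop
6. deliver 0→1:  <1:part t1 ->
7. deliver 1→0:  <0:coor t1 x>
8. deliver 0→2:  <2:part t1 x>
9. timeout(0):  <0:coor t2 x>
10. deliver 0→1:  <1:part t1 x>
11. deliver 1→0:  nop
12. deliver 0→2:  <2:part t2 x>
13. deliver 2→0:  nop
14. deliver 0→1:  <1:part t2 x>
15. timeout(0):  <0:coor t3 x>

x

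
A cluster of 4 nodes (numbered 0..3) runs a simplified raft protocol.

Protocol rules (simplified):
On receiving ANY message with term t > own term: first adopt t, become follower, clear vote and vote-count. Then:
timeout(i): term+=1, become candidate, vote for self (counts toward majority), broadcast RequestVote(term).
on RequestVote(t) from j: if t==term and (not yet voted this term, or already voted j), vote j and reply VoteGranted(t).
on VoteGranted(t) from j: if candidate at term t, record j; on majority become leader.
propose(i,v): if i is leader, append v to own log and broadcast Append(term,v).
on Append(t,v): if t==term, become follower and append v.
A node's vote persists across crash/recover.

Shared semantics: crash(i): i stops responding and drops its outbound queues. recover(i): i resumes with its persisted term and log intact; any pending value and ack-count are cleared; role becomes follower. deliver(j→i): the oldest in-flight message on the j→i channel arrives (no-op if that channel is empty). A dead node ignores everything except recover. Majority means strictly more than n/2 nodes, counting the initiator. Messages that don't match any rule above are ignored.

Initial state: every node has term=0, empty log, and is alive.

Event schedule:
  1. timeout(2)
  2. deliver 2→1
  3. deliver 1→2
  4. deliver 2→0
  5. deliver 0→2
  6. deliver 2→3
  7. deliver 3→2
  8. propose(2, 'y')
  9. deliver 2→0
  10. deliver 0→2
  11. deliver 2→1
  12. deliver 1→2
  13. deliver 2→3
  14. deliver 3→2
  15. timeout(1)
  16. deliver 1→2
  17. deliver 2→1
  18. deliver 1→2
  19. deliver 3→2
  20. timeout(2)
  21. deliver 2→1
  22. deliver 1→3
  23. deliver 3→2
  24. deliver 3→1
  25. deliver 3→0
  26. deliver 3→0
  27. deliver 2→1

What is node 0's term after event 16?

[1] timeout(2) → N2(cand t1 [-])
[2] deliver 2→1 → N1(foll t1 [-])
[3] deliver 1→2 → ∅
[4] deliver 2→0 → N0(foll t1 [-])
[5] deliver 0→2 → N2(lead t1 [-])
[6] deliver 2→3 → N3(foll t1 [-])
[7] deliver 3→2 → ∅
[8] propose(2,'y') → N2(lead t1 [y])
[9] deliver 2→0 → N0(foll t1 [y])
[10] deliver 0→2 → ∅
[11] deliver 2→1 → N1(foll t1 [y])
[12] deliver 1→2 → ∅
[13] deliver 2→3 → N3(foll t1 [y])
[14] deliver 3→2 → ∅
[15] timeout(1) → N1(cand t2 [y])
[16] deliver 1→2 → N2(foll t2 [y])

1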